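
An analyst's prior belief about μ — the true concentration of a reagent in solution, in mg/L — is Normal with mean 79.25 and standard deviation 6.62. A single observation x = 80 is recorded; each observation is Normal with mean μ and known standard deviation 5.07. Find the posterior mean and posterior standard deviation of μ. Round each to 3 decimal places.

Posterior mean ≈ 79.723; posterior SD ≈ 4.025

Prior precision 1/τ₀² = 1/6.62² = 0.0228183; data precision n/σ² = 1/5.07² = 0.0389031.
Posterior precision = 0.0228183 + 0.0389031 = 0.0617214, giving posterior SD = 1/√0.0617214 = 4.025.
Posterior mean = (0.0228183·79.25 + 0.0389031·80) / 0.0617214 = 79.723.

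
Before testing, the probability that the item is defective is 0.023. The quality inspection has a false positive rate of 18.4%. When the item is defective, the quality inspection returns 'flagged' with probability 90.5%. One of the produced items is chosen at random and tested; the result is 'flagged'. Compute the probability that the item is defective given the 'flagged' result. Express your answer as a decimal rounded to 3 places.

Let H be the event that the item is defective. P(H) = 0.023, so P(¬H) = 0.977. With E the 'flagged' result, P(E|H) = 0.905 and P(E|¬H) = 0.184.
P(E) = 0.905·0.023 + 0.184·0.977 = 0.020815 + 0.17977 = 0.20058.
By Bayes' theorem, P(H|E) = 0.020815 / 0.20058 = 0.104.

P(H | E) ≈ 0.104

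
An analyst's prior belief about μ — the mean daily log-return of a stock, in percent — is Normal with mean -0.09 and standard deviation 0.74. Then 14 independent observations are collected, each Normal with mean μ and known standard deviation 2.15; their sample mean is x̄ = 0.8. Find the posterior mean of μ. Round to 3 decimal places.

Prior precision 1/τ₀² = 1/0.74² = 1.82615; data precision n/σ² = 14/2.15² = 3.02866.
Posterior precision = 1.82615 + 3.02866 = 4.85481.
Posterior mean = (1.82615·-0.09 + 3.02866·0.8) / 4.85481 = 0.465.

Posterior mean ≈ 0.465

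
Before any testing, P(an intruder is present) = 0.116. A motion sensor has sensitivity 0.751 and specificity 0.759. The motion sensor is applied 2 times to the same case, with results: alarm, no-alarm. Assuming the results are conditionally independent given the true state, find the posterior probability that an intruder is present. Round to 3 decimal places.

Let H be the event that an intruder is present; start with P(H) = 0.116. P('alarm'|H) = 0.751, P('alarm'|¬H) = 0.241.
Update on result 1 ('alarm'): P(H) ← 0.751·0.1160 / (0.751·0.1160 + 0.241·0.8840) = 0.087116/0.30016 = 0.2902.
Update on result 2 ('no-alarm'): P(H) ← 0.249·0.2902 / (0.249·0.2902 + 0.759·0.7098) = 0.072268/0.61098 = 0.1183.

Posterior P(H) ≈ 0.118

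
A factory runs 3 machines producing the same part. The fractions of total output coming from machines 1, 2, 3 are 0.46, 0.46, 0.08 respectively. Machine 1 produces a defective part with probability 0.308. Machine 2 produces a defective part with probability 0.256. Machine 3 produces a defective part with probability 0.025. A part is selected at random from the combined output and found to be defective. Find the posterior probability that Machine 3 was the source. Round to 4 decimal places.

Tabulate prior·likelihood by source: [1] prior 0.46, lik 0.308, product 0.1417; [2] prior 0.46, lik 0.256, product 0.1178; [3] prior 0.08, lik 0.025, product 0.002000.
Normalizing constant = 0.26144; the posterior for Machine 3 is its product over the sum, 0.002000/0.26144 = 0.0076.

Posterior probability ≈ 0.0076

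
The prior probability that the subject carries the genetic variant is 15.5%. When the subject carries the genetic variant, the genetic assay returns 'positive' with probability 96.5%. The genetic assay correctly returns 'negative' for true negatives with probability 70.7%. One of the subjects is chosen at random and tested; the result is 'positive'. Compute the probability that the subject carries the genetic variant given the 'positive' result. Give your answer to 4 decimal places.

Write H for 'the subject carries the genetic variant'. Prior odds H:¬H = 0.155/0.845 = 0.18343. For the 'positive' outcome, the likelihood ratio is 0.965/0.293 = 3.2935.
Posterior odds = 0.18343 × 3.2935 = 0.60414, so P(H|E) = 0.60414/(1+0.60414) = 0.3766.

P(H | E) ≈ 0.3766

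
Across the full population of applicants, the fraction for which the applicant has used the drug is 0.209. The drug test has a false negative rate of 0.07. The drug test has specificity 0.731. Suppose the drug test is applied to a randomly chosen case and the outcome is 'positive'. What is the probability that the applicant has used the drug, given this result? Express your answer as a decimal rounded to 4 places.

Write H for 'the applicant has used the drug'. Prior odds H:¬H = 0.209/0.791 = 0.26422. For the 'positive' outcome, the likelihood ratio is 0.93/0.269 = 3.4572.
Posterior odds = 0.26422 × 3.4572 = 0.91348, so P(H|E) = 0.91348/(1+0.91348) = 0.4774.

P(H | E) ≈ 0.4774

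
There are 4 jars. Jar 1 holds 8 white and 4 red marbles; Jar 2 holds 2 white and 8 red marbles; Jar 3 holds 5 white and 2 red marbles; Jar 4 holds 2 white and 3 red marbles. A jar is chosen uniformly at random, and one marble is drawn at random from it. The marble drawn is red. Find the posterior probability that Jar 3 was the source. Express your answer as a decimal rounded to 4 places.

Posterior probability ≈ 0.1415

P(red|Jar 1) = 0.3333; P(red|Jar 2) = 0.8; P(red|Jar 3) = 0.2857; P(red|Jar 4) = 0.6.
Prior × likelihood for each source: 0.25·0.3333=0.08333, 0.25·0.8=0.2000, 0.25·0.2857=0.07143, 0.25·0.6=0.1500. Summing gives P(red) = 0.50476.
P(Jar 3 | red) = 0.07143 / 0.50476 = 0.1415.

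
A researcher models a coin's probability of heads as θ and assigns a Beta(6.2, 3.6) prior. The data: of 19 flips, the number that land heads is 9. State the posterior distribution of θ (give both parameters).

Posterior: Beta(15.2, 13.6)

Observing 9 successes and 10 failures updates Beta(6.2, 3.6) by adding the success and failure counts to the two shape parameters: α = 6.2+9 = 15.2, β = 3.6+10 = 13.6.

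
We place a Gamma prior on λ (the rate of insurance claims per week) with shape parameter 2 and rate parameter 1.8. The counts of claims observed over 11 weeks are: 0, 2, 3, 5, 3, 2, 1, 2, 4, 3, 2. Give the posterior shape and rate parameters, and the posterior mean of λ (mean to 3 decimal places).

Posterior: Gamma(shape=29, rate=12.8); mean ≈ 2.266

Total count ∑xᵢ = 27 over n = 11 weeks.
Gamma is conjugate to the Poisson likelihood: posterior is Gamma(shape = 2+27 = 29, rate = 1.8+11 = 12.8).
E[λ | data] = 29/12.8 = 2.266.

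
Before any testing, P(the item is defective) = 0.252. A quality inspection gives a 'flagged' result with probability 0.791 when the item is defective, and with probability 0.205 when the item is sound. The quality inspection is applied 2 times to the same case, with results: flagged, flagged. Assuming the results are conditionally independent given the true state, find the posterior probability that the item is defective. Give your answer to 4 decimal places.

Posterior P(H) ≈ 0.8338

Let H be the event that the item is defective; start with P(H) = 0.252. P('flagged'|H) = 0.791, P('flagged'|¬H) = 0.205.
Update on result 1 ('flagged'): P(H) ← 0.791·0.2520 / (0.791·0.2520 + 0.205·0.7480) = 0.19933/0.35267 = 0.5652.
Update on result 2 ('flagged'): P(H) ← 0.791·0.5652 / (0.791·0.5652 + 0.205·0.4348) = 0.44708/0.53621 = 0.8338.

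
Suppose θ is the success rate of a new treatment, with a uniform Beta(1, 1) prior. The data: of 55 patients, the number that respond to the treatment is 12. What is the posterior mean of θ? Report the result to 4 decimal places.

Posterior mean ≈ 0.2281

Observing 12 successes and 43 failures updates Beta(1, 1) by adding the success and failure counts to the two shape parameters: α = 1+12 = 13, β = 1+43 = 44.
Posterior mean = α/(α+β) = 13/57 = 0.2281.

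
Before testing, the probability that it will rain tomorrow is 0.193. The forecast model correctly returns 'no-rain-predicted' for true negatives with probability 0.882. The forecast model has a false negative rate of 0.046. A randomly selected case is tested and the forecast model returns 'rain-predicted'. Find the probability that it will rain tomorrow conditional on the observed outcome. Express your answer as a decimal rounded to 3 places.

P(H | E) ≈ 0.659

Let H be the event that it will rain tomorrow. P(H) = 0.193, so P(¬H) = 0.807. With E the 'rain-predicted' result, P(E|H) = 0.954 and P(E|¬H) = 0.118.
P(E) = 0.954·0.193 + 0.118·0.807 = 0.18412 + 0.095226 = 0.27935.
By Bayes' theorem, P(H|E) = 0.18412 / 0.27935 = 0.659.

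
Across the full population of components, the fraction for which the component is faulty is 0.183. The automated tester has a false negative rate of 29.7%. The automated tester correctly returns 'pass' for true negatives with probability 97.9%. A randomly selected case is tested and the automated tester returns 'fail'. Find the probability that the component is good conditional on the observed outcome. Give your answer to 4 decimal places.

P(¬H | E) ≈ 0.1177

Write H for 'the component is faulty'. Prior odds H:¬H = 0.183/0.817 = 0.22399. For the 'fail' outcome, the likelihood ratio is 0.703/0.021 = 33.476.
Posterior odds = 0.22399 × 33.476 = 7.4983, so P(H|E) = 7.4983/(1+7.4983) = 0.8823. Then P(¬H|E) = 1 − 0.8823 = 0.1177.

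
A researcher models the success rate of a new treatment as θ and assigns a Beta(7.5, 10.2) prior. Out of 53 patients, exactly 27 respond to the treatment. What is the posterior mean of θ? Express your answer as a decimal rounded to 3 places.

Posterior mean ≈ 0.488

The binomial likelihood is conjugate to the Beta prior: with 27 successes and 26 failures, the posterior is Beta(7.5+27, 10.2+26) = Beta(34.5, 36.2).
Posterior mean = α/(α+β) = 34.5/70.7 = 0.488.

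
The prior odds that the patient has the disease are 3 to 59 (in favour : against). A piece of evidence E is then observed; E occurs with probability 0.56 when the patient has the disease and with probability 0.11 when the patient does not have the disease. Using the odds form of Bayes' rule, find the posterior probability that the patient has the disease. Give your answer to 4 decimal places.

Prior odds = 3/59 = 0.050847. In log-odds, ln(0.050847) = -2.9789.
Add log likelihood ratio: ln(5.0909) = 1.6275.
Posterior log-odds = -1.3515, so posterior odds = exp(-1.3515) = 0.25886. Converting, P(H|E) = 0.25886/1.2589 = 0.2056.

Posterior probability ≈ 0.2056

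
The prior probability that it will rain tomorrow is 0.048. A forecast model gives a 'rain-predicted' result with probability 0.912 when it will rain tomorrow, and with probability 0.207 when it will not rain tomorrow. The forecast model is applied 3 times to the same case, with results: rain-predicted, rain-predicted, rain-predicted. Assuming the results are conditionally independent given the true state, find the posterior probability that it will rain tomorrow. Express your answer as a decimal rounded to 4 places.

Posterior P(H) ≈ 0.8117

Let H be the event that it will rain tomorrow; start with P(H) = 0.048. P('rain-predicted'|H) = 0.912, P('rain-predicted'|¬H) = 0.207.
Update on result 1 ('rain-predicted'): P(H) ← 0.912·0.0480 / (0.912·0.0480 + 0.207·0.9520) = 0.043776/0.24084 = 0.1818.
Update on result 2 ('rain-predicted'): P(H) ← 0.912·0.1818 / (0.912·0.1818 + 0.207·0.8182) = 0.16577/0.33514 = 0.4946.
Update on result 3 ('rain-predicted'): P(H) ← 0.912·0.4946 / (0.912·0.4946 + 0.207·0.5054) = 0.45109/0.55571 = 0.8117.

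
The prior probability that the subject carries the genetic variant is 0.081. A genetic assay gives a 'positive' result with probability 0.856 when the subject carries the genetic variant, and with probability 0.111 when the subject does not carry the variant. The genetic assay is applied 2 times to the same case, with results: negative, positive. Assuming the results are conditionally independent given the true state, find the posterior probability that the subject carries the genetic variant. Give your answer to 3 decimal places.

With H the event that the subject carries the genetic variant, the joint likelihood of the observed sequence is P(data|H) = 0.144·0.856 = 0.12326 and P(data|¬H) = 0.889·0.111 = 0.098679.
Bayes: P(H|data) = 0.081·0.12326 / (0.081·0.12326 + 0.919·0.098679) = 0.0099844/0.10067 = 0.0992.

Posterior P(H) ≈ 0.099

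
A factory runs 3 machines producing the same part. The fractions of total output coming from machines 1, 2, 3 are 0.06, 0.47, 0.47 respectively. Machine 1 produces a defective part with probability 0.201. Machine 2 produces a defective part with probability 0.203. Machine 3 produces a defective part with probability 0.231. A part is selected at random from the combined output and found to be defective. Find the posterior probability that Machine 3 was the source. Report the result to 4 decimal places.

Posterior probability ≈ 0.5025

Tabulate prior·likelihood by source: [1] prior 0.06, lik 0.201, product 0.01206; [2] prior 0.47, lik 0.203, product 0.09541; [3] prior 0.47, lik 0.231, product 0.1086.
Normalizing constant = 0.21604; the posterior for Machine 3 is its product over the sum, 0.1086/0.21604 = 0.5025.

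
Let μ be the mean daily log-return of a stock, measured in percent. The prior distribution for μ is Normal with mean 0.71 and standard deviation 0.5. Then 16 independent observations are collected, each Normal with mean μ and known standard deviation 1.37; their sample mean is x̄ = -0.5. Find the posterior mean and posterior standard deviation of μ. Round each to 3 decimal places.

Prior precision 1/τ₀² = 1/0.5² = 4.00000; data precision n/σ² = 16/1.37² = 8.52469.
Posterior precision = 4.00000 + 8.52469 = 12.5247, giving posterior SD = 1/√12.5247 = 0.283.
Posterior mean = (4.00000·0.71 + 8.52469·-0.5) / 12.5247 = -0.114.

Posterior mean ≈ -0.114; posterior SD ≈ 0.283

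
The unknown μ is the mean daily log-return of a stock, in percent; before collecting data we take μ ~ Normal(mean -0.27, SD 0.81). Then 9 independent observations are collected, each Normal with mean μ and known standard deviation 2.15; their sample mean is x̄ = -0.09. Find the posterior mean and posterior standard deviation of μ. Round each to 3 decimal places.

Posterior mean ≈ -0.169; posterior SD ≈ 0.537

With known σ, the Normal prior is conjugate. Weight on the data is w = (n/σ²)/(n/σ² + 1/τ₀²) = 1.94700/(1.94700+1.52416) = 0.56091.
Posterior mean = w·x̄ + (1−w)·μ₀ = 0.56091·-0.09 + 0.43909·-0.27 = -0.169. Posterior variance = 1/(1.94700+1.52416) = 0.288088, so SD = 0.537.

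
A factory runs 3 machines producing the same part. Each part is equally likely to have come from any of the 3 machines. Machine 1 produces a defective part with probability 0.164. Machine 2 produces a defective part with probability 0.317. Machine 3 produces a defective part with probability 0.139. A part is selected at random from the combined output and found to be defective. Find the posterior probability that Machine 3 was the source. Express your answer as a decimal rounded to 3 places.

Tabulate prior·likelihood by source: [1] prior 0.333333, lik 0.164, product 0.05467; [2] prior 0.333333, lik 0.317, product 0.1057; [3] prior 0.333333, lik 0.139, product 0.04633.
Normalizing constant = 0.20667; the posterior for Machine 3 is its product over the sum, 0.04633/0.20667 = 0.224.

Posterior probability ≈ 0.224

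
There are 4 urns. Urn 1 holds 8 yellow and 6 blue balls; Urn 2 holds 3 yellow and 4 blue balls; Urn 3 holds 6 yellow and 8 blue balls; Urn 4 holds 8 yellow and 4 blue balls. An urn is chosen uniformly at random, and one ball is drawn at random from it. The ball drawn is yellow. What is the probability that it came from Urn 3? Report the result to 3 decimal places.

Tabulate prior·likelihood by source: [1] prior 0.25, lik 0.5714, product 0.1429; [2] prior 0.25, lik 0.4286, product 0.1071; [3] prior 0.25, lik 0.4286, product 0.1071; [4] prior 0.25, lik 0.6667, product 0.1667.
Normalizing constant = 0.52381; the posterior for Urn 3 is its product over the sum, 0.1071/0.52381 = 0.205.

Posterior probability ≈ 0.205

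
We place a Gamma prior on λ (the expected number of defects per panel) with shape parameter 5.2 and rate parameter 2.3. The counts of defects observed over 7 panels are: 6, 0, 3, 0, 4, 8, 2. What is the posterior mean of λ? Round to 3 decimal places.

Posterior mean ≈ 3.032

Total count ∑xᵢ = 23 over n = 7 panels.
Gamma is conjugate to the Poisson likelihood: posterior is Gamma(shape = 5.2+23 = 28.2, rate = 2.3+7 = 9.3).
Posterior mean = shape/rate = 28.2/9.3 = 3.032.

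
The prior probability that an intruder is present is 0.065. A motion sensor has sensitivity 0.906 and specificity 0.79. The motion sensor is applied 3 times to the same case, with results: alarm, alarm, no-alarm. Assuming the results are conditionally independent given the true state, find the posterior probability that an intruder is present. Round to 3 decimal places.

Posterior P(H) ≈ 0.133

Let H be the event that an intruder is present; start with P(H) = 0.065. P('alarm'|H) = 0.906, P('alarm'|¬H) = 0.21.
Update on result 1 ('alarm'): P(H) ← 0.906·0.0650 / (0.906·0.0650 + 0.21·0.9350) = 0.058890/0.25524 = 0.2307.
Update on result 2 ('alarm'): P(H) ← 0.906·0.2307 / (0.906·0.2307 + 0.21·0.7693) = 0.20904/0.37058 = 0.5641.
Update on result 3 ('no-alarm'): P(H) ← 0.094·0.5641 / (0.094·0.5641 + 0.79·0.4359) = 0.053023/0.39741 = 0.1334.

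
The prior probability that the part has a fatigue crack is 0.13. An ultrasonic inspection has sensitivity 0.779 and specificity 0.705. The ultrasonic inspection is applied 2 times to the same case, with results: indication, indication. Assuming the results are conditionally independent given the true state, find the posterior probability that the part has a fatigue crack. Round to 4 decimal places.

Posterior P(H) ≈ 0.5103

With H the event that the part has a fatigue crack, the joint likelihood of the observed sequence is P(data|H) = 0.779·0.779 = 0.60684 and P(data|¬H) = 0.295·0.295 = 0.087025.
Bayes: P(H|data) = 0.13·0.60684 / (0.13·0.60684 + 0.87·0.087025) = 0.078889/0.15460 = 0.5103.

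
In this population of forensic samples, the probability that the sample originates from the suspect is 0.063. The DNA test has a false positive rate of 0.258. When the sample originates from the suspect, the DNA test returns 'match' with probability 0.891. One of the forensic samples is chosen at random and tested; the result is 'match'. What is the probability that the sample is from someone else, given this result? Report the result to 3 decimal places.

P(¬H | E) ≈ 0.812

Let H be the event that the sample originates from the suspect. P(H) = 0.063, so P(¬H) = 0.937. With E the 'match' result, P(E|H) = 0.891 and P(E|¬H) = 0.258.
P(E) = 0.891·0.063 + 0.258·0.937 = 0.056133 + 0.24175 = 0.29788.
By Bayes' theorem, P(H|E) = 0.056133 / 0.29788 = 0.188. Hence P(¬H|E) = 1 − 0.188 = 0.812.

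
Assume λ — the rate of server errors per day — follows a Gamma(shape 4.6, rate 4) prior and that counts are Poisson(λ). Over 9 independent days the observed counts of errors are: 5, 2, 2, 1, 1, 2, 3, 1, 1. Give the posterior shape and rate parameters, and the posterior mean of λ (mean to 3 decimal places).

Total count ∑xᵢ = 18 over n = 9 days.
Gamma is conjugate to the Poisson likelihood: posterior is Gamma(shape = 4.6+18 = 22.6, rate = 4+9 = 13).
Posterior mean = shape/rate = 22.6/13 = 1.738.

Posterior: Gamma(shape=22.6, rate=13); mean ≈ 1.738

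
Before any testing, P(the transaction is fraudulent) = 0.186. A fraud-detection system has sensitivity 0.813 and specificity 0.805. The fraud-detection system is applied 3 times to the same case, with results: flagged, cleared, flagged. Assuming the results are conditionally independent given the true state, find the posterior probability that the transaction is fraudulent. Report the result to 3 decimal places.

With H the event that the transaction is fraudulent, the joint likelihood of the observed sequence is P(data|H) = 0.813·0.187·0.813 = 0.12360 and P(data|¬H) = 0.195·0.805·0.195 = 0.030610.
Bayes: P(H|data) = 0.186·0.12360 / (0.186·0.12360 + 0.814·0.030610) = 0.022990/0.047906 = 0.4799.

Posterior P(H) ≈ 0.480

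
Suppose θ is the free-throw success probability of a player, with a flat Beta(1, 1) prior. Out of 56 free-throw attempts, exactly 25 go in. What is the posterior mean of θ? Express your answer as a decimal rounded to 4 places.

Posterior mean ≈ 0.4483

Observing 25 successes and 31 failures updates Beta(1, 1) by adding the success and failure counts to the two shape parameters: α = 1+25 = 26, β = 1+31 = 32.
Posterior mean = α/(α+β) = 26/58 = 0.4483.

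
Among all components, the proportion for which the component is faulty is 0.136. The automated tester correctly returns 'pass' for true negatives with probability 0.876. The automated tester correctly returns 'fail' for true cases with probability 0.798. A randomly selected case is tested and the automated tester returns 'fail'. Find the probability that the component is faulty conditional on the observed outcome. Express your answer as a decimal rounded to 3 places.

P(H | E) ≈ 0.503

Write H for 'the component is faulty'. Prior odds H:¬H = 0.136/0.864 = 0.15741. For the 'fail' outcome, the likelihood ratio is 0.798/0.124 = 6.4355.
Posterior odds = 0.15741 × 6.4355 = 1.0130, so P(H|E) = 1.0130/(1+1.0130) = 0.503.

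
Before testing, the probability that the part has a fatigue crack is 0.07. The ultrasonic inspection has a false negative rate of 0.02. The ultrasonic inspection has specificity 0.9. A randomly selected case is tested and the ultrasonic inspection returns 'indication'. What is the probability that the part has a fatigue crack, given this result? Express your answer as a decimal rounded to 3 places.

P(H | E) ≈ 0.425

Write H for 'the part has a fatigue crack'. Prior odds H:¬H = 0.07/0.93 = 0.075269. For the 'indication' outcome, the likelihood ratio is 0.98/0.1 = 9.8000.
Posterior odds = 0.075269 × 9.8000 = 0.73763, so P(H|E) = 0.73763/(1+0.73763) = 0.425.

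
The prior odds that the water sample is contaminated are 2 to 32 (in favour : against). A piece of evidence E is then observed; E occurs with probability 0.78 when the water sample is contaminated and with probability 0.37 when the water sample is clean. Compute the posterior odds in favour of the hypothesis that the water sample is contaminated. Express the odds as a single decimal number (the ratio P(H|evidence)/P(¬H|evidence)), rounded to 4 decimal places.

Posterior odds ≈ 0.1318

Prior odds = 2/32 = 0.062500. In log-odds, ln(0.062500) = -2.7726.
Add log likelihood ratio: ln(2.1081) = 0.74579.
Posterior log-odds = -2.0268, so posterior odds = exp(-2.0268) = 0.13176.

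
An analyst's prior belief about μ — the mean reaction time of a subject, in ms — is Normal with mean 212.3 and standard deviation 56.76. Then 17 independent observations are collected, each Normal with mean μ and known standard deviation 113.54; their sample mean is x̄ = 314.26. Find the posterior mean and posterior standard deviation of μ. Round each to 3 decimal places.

With known σ, the Normal prior is conjugate. Weight on the data is w = (n/σ²)/(n/σ² + 1/τ₀²) = 0.00131872/(0.00131872+0.00031040) = 0.80947.
Posterior mean = w·x̄ + (1−w)·μ₀ = 0.80947·314.26 + 0.19053·212.3 = 294.834. Posterior variance = 1/(0.00131872+0.00031040) = 613.832, so SD = 24.776.

Posterior mean ≈ 294.834; posterior SD ≈ 24.776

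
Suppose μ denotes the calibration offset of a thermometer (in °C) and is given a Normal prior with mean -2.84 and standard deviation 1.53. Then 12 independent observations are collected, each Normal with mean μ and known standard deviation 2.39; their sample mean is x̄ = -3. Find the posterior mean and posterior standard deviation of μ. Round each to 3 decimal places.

Posterior mean ≈ -2.973; posterior SD ≈ 0.629

Prior precision 1/τ₀² = 1/1.53² = 0.427186; data precision n/σ² = 12/2.39² = 2.10080.
Posterior precision = 0.427186 + 2.10080 = 2.52799, giving posterior SD = 1/√2.52799 = 0.629.
Posterior mean = (0.427186·-2.84 + 2.10080·-3) / 2.52799 = -2.973.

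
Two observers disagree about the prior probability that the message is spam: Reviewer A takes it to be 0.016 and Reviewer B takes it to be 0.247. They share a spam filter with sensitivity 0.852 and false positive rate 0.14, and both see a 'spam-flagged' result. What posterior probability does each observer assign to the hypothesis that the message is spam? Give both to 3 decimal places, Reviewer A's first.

Reviewer A: 0.090; Reviewer B: 0.666

The likelihood ratio for a 'spam-flagged' result is 0.852/0.14 = 6.0857.
Reviewer A: prior odds 0.016/0.984 = 0.016260; posterior odds 0.098955; posterior probability 0.090.
Reviewer B: prior odds 0.247/0.753 = 0.32802; posterior odds 1.9962; posterior probability 0.666.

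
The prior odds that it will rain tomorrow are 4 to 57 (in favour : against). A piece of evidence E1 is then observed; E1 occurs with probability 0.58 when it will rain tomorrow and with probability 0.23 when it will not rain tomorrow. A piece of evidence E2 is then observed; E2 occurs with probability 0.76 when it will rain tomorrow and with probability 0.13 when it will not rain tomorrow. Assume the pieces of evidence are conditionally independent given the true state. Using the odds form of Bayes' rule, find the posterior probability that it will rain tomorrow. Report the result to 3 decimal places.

Prior odds = 4/57 = 0.070175.
Likelihood ratio for E1 = 0.58/0.23 = 2.5217.
Likelihood ratio for E2 = 0.76/0.13 = 5.8462.
Posterior odds = prior odds × LR₁ × LR₂ = 1.0346.
Posterior probability = odds/(1+odds) = 1.0346/2.0346 = 0.508.

Posterior probability ≈ 0.508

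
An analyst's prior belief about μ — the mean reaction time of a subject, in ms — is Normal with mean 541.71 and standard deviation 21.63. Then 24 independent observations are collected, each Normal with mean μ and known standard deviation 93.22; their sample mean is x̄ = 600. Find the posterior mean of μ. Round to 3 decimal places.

Prior precision 1/τ₀² = 1/21.63² = 0.00213741; data precision n/σ² = 24/93.22² = 0.00276181.
Posterior precision = 0.00213741 + 0.00276181 = 0.00489921.
Posterior mean = (0.00213741·541.71 + 0.00276181·600) / 0.00489921 = 574.570.

Posterior mean ≈ 574.570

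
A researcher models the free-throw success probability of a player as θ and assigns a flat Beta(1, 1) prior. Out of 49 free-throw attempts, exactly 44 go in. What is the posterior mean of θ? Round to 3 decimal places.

Posterior mean ≈ 0.882

Observing 44 successes and 5 failures updates Beta(1, 1) by adding the success and failure counts to the two shape parameters: α = 1+44 = 45, β = 1+5 = 6.
E[θ | data] = 45/(45+6) = 0.882.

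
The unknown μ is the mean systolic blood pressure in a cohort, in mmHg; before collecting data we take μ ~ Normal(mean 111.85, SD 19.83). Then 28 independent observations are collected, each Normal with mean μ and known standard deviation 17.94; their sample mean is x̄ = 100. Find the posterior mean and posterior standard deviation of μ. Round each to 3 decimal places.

With known σ, the Normal prior is conjugate. Weight on the data is w = (n/σ²)/(n/σ² + 1/τ₀²) = 0.0869988/(0.0869988+0.00254305) = 0.97160.
Posterior mean = w·x̄ + (1−w)·μ₀ = 0.97160·100 + 0.028401·111.85 = 100.337. Posterior variance = 1/(0.0869988+0.00254305) = 11.1680, so SD = 3.342.

Posterior mean ≈ 100.337; posterior SD ≈ 3.342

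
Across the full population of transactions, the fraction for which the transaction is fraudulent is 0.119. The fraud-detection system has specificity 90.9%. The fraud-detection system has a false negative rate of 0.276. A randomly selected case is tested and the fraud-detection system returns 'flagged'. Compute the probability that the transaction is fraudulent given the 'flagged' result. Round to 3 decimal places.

P(H | E) ≈ 0.518

Let H be the event that the transaction is fraudulent. P(H) = 0.119, so P(¬H) = 0.881. With E the 'flagged' result, P(E|H) = 0.724 and P(E|¬H) = 0.091.
P(E) = 0.724·0.119 + 0.091·0.881 = 0.086156 + 0.080171 = 0.16633.
By Bayes' theorem, P(H|E) = 0.086156 / 0.16633 = 0.518.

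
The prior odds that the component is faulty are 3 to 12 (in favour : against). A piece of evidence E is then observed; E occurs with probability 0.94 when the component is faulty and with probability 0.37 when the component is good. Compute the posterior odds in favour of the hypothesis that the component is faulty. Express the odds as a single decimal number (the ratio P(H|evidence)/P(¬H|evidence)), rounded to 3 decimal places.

Posterior odds ≈ 0.635

Prior odds = 3/12 = 0.25000.
Likelihood ratio for E = 0.94/0.37 = 2.5405.
Posterior odds = prior odds × LR = 0.63514.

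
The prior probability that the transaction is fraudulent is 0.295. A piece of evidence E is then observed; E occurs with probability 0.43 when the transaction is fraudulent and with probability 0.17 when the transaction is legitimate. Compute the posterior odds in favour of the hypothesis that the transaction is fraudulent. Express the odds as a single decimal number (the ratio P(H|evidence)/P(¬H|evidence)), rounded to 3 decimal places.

Prior odds = 0.295/(1−0.295) = 0.41844.
Likelihood ratio for E = 0.43/0.17 = 2.5294.
Posterior odds = prior odds × LR = 1.0584.

Posterior odds ≈ 1.058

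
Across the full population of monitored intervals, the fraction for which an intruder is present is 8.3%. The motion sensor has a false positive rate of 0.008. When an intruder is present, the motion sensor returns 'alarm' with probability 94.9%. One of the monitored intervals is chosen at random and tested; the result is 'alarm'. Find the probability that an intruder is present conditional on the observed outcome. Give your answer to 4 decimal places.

Write H for 'an intruder is present'. Prior odds H:¬H = 0.083/0.917 = 0.090513. For the 'alarm' outcome, the likelihood ratio is 0.949/0.008 = 118.62.
Posterior odds = 0.090513 × 118.62 = 10.737, so P(H|E) = 10.737/(1+10.737) = 0.9148.

P(H | E) ≈ 0.9148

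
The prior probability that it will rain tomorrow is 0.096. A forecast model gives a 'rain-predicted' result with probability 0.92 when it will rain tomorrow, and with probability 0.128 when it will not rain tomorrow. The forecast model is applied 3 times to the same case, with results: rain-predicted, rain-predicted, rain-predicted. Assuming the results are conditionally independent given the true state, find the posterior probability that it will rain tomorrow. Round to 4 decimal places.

With H the event that it will rain tomorrow, the joint likelihood of the observed sequence is P(data|H) = 0.92·0.92·0.92 = 0.77869 and P(data|¬H) = 0.128·0.128·0.128 = 0.0020972.
Bayes: P(H|data) = 0.096·0.77869 / (0.096·0.77869 + 0.904·0.0020972) = 0.074754/0.076650 = 0.9753.

Posterior P(H) ≈ 0.9753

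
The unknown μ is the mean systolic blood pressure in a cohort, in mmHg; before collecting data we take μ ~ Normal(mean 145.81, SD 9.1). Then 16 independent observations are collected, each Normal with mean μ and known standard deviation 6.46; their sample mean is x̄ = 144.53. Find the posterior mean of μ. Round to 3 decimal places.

Prior precision 1/τ₀² = 1/9.1² = 0.0120758; data precision n/σ² = 16/6.46² = 0.383403.
Posterior precision = 0.0120758 + 0.383403 = 0.395478.
Posterior mean = (0.0120758·145.81 + 0.383403·144.53) / 0.395478 = 144.569.

Posterior mean ≈ 144.569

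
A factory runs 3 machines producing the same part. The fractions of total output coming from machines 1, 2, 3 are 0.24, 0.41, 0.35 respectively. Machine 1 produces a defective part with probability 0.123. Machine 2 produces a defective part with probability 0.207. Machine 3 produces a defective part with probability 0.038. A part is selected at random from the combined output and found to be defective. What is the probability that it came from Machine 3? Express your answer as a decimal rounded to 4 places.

Posterior probability ≈ 0.1042

Tabulate prior·likelihood by source: [1] prior 0.24, lik 0.123, product 0.02952; [2] prior 0.41, lik 0.207, product 0.08487; [3] prior 0.35, lik 0.038, product 0.01330.
Normalizing constant = 0.12769; the posterior for Machine 3 is its product over the sum, 0.01330/0.12769 = 0.1042.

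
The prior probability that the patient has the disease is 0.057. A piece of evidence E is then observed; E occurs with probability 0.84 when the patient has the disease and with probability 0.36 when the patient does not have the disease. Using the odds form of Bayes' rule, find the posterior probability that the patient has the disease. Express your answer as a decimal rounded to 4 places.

Posterior probability ≈ 0.1236

Prior odds = 0.057/(1−0.057) = 0.060445. In log-odds, ln(0.060445) = -2.8060.
Add log likelihood ratio: ln(2.3333) = 0.84730.
Posterior log-odds = -1.9587, so posterior odds = exp(-1.9587) = 0.14104. Converting, P(H|E) = 0.14104/1.1410 = 0.1236.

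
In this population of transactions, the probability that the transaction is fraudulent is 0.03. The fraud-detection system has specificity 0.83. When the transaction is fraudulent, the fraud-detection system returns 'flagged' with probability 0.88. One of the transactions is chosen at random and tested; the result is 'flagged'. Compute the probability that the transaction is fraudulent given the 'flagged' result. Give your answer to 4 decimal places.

P(H | E) ≈ 0.1380

Write H for 'the transaction is fraudulent'. Prior odds H:¬H = 0.03/0.97 = 0.030928. For the 'flagged' outcome, the likelihood ratio is 0.88/0.17 = 5.1765.
Posterior odds = 0.030928 × 5.1765 = 0.16010, so P(H|E) = 0.16010/(1+0.16010) = 0.1380.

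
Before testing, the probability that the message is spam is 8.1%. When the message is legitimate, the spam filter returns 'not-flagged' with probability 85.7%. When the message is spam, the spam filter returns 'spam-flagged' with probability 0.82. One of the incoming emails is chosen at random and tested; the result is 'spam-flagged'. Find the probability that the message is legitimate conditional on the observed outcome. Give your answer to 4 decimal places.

Write H for 'the message is spam'. Prior odds H:¬H = 0.081/0.919 = 0.088139. For the 'spam-flagged' outcome, the likelihood ratio is 0.82/0.143 = 5.7343.
Posterior odds = 0.088139 × 5.7343 = 0.50541, so P(H|E) = 0.50541/(1+0.50541) = 0.3357. Then P(¬H|E) = 1 − 0.3357 = 0.6643.

P(¬H | E) ≈ 0.6643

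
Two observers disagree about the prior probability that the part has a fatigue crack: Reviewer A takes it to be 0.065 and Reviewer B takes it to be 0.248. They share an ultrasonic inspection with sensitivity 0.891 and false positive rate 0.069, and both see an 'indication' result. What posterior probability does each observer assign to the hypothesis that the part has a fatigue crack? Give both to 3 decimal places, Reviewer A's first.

The likelihood ratio for an 'indication' result is 0.891/0.069 = 12.913.
Reviewer A: prior odds 0.065/0.935 = 0.069519; posterior odds 0.89770; posterior probability 0.473.
Reviewer B: prior odds 0.248/0.752 = 0.32979; posterior odds 4.2586; posterior probability 0.810.

Reviewer A: 0.473; Reviewer B: 0.810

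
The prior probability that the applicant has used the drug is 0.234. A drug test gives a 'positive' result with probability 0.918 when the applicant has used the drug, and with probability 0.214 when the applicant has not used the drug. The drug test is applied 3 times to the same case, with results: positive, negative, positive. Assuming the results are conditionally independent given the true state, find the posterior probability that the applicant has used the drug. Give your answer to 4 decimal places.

Posterior P(H) ≈ 0.3697

Let H be the event that the applicant has used the drug; start with P(H) = 0.234. P('positive'|H) = 0.918, P('positive'|¬H) = 0.214.
Update on result 1 ('positive'): P(H) ← 0.918·0.2340 / (0.918·0.2340 + 0.214·0.7660) = 0.21481/0.37874 = 0.5672.
Update on result 2 ('negative'): P(H) ← 0.082·0.5672 / (0.082·0.5672 + 0.786·0.4328) = 0.046509/0.38670 = 0.1203.
Update on result 3 ('positive'): P(H) ← 0.918·0.1203 / (0.918·0.1203 + 0.214·0.8797) = 0.11041/0.29867 = 0.3697.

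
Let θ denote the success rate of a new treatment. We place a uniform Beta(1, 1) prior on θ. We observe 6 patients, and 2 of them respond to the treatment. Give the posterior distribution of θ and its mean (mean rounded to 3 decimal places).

Posterior: Beta(3, 5); mean ≈ 0.375

Observing 2 successes and 4 failures updates Beta(1, 1) by adding the success and failure counts to the two shape parameters: α = 1+2 = 3, β = 1+4 = 5.
Posterior mean = α/(α+β) = 3/8 = 0.375.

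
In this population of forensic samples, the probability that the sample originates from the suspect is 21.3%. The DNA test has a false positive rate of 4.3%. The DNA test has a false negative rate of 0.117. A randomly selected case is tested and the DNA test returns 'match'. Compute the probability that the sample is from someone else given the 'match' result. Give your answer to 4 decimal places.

Let H be the event that the sample originates from the suspect. P(H) = 0.213, so P(¬H) = 0.787. With E the 'match' result, P(E|H) = 0.883 and P(E|¬H) = 0.043.
P(E) = 0.883·0.213 + 0.043·0.787 = 0.18808 + 0.033841 = 0.22192.
By Bayes' theorem, P(H|E) = 0.18808 / 0.22192 = 0.8475. Hence P(¬H|E) = 1 − 0.8475 = 0.1525.

P(¬H | E) ≈ 0.1525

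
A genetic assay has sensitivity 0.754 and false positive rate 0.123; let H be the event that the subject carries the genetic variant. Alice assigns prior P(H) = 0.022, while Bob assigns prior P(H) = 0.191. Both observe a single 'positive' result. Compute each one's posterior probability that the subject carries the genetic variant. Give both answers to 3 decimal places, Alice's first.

P('+'|H) = 0.754, P('+'|¬H) = 0.123.
Alice: numerator 0.754·0.022 = 0.016588; evidence = 0.016588+0.123·0.978 = 0.13688; posterior = 0.121.
Bob: numerator 0.754·0.191 = 0.14401; evidence = 0.14401+0.123·0.809 = 0.24352; posterior = 0.591.

Alice: 0.121; Bob: 0.591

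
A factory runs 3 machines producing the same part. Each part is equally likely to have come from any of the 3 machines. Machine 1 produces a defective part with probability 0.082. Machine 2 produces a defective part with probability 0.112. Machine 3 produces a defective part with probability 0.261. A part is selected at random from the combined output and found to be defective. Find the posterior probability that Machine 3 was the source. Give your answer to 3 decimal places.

Posterior probability ≈ 0.574

P(defective|M1) = 0.082; P(defective|M2) = 0.112; P(defective|M3) = 0.261.
Prior × likelihood for each source: 0.333333·0.082=0.02733, 0.333333·0.112=0.03733, 0.333333·0.261=0.08700. Summing gives P(defective) = 0.15167.
P(Machine 3 | defective) = 0.08700 / 0.15167 = 0.574.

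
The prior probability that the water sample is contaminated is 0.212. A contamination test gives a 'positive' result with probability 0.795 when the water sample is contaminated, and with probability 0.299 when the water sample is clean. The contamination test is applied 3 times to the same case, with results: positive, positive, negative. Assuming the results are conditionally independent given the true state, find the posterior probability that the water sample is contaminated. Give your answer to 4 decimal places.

Let H be the event that the water sample is contaminated; start with P(H) = 0.212. P('positive'|H) = 0.795, P('positive'|¬H) = 0.299.
Update on result 1 ('positive'): P(H) ← 0.795·0.2120 / (0.795·0.2120 + 0.299·0.7880) = 0.16854/0.40415 = 0.4170.
Update on result 2 ('positive'): P(H) ← 0.795·0.4170 / (0.795·0.4170 + 0.299·0.5830) = 0.33153/0.50584 = 0.6554.
Update on result 3 ('negative'): P(H) ← 0.205·0.6554 / (0.205·0.6554 + 0.701·0.3446) = 0.13436/0.37592 = 0.3574.

Posterior P(H) ≈ 0.3574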